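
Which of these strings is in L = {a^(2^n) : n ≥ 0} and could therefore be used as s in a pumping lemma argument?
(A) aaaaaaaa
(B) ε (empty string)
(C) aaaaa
(A) aaaaaaaa

The pumping lemma is applied to a string s that lies in L, so first check membership of each option:
- (A) aaaaaaaa has length 8 = 2^3, so it is in L ✓
- (B) ε has length 0, which is not a power of 2, so it is not in L ✗
- (C) aaaaa has length 5, strictly between 2^2 = 4 and 2^3 = 8, so it is not in L ✗

Only (A) aaaaaaaa is in L, so it is the only candidate that could play the role of s.
(In a complete proof one picks s in terms of the pumping length p so that |s| ≥ p is guaranteed; a fixed string like aaaaaaaa illustrates the shape of such an s.)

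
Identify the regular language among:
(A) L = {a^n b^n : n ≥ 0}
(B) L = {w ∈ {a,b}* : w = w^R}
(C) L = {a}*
(C) {a}*

(C) L = {a}* is regular.

This can be recognized by a finite automaton (DFA/NFA).
Regular expressions like {a}* define regular languages.

The other choices are not regular:
- {a^n b^n : n ≥ 0}: After pumping, the number of a's and b's become unequal
- {w ∈ {a,b}* : w = w^R}: After pumping, the string is no longer symmetric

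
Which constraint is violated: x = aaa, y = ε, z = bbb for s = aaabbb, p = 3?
Violated: |y| > 0

The decomposition x = aaa, y = ε, z = bbb for s = aaabbb with p = 3
violates the constraint: |y| > 0

|y| = 0, but the pumping lemma requires |y| > 0 (y must be non-empty).

Pumping lemma constraints:
1. xyz = s (decomposition is valid)
2. |xy| ≤ p
3. |y| > 0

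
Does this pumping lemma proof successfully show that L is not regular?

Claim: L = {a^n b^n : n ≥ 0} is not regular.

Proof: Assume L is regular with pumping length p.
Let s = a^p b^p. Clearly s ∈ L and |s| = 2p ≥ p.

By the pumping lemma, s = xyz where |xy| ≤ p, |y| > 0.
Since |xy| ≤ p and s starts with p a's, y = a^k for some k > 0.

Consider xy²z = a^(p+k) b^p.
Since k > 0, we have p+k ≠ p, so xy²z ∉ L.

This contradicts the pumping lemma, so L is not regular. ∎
The proof is correct.

This proof is valid because:
1. The string s = a^p b^p is correctly in L
2. The decomposition analysis is correct: y must consist only of a's
3. The contradiction is valid: pumping increases a's but not b's
4. The conclusion follows logically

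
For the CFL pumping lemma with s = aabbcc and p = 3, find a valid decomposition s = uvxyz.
u='aa', v='b', x='b', y='c', z='c'

For s = aabbcc with pumping length p = 3:

One valid decomposition:
- u = 'aa'
- v = 'b'
- x = 'b'
- y = 'c'
- z = 'c'

Verification:
- uvxyz = 'aa' + 'b' + 'b' + 'c' + 'c' = aabbcc ✓
- |vxy| = |'bbc'| = 3 ≤ 3 ✓
- |vy| = |'bc'| = 2 > 0 ✓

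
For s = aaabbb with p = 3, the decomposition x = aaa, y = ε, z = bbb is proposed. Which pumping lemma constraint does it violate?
Violated: |y| > 0

The decomposition x = aaa, y = ε, z = bbb for s = aaabbb with p = 3
violates the constraint: |y| > 0

|y| = 0, but the pumping lemma requires |y| > 0 (y must be non-empty).

Pumping lemma constraints:
1. xyz = s (decomposition is valid)
2. |xy| ≤ p
3. |y| > 0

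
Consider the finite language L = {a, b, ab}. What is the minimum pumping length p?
p = 3

For a finite language L, the pumping lemma holds vacuously if p > max|s| for s ∈ L.

The longest string in L = {a, b, ab} has length 2.
If p = 3, then no string s ∈ L has |s| ≥ p, so the condition is vacuously true.

The minimum pumping length is p = 3.

Why no smaller p works: for any p ≤ 2, the longest string s ∈ L has |s| = 2 ≥ p, so it would
have to be pumpable; but pumping up (i = 2, 3, ...) produces ever longer strings, which cannot all lie in the
finite language L. So the pumping property fails for every p ≤ 2.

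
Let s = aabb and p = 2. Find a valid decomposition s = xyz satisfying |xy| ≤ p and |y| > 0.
x = '', y = 'a', z = 'abb'

For s = aabb and p = 2, one valid decomposition is:
- x = '' (length 0)
- y = 'a' (length 1)
- z = 'abb' (length 3)

Verification:
- xyz = '' + 'a' + 'abb' = aabb ✓
- |xy| = 1 ≤ 2 ✓
- |y| = 1 > 0 ✓

All pumping lemma constraints are satisfied.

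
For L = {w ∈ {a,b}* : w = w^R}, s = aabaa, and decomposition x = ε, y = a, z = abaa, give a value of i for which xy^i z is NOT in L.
i = 0

xy⁰z = ε · ε · abaa = abaa; abaa reversed is aaba ≠ abaa, so it is not a palindrome and is not in L.
(Other choices also work, e.g. i = 2, 3; only i = 1 is guaranteed to stay in L since xy¹z = s.)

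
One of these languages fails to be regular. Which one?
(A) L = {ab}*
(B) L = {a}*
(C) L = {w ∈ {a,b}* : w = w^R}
(C) {w ∈ {a,b}* : w = w^R}

(C) L = {w ∈ {a,b}* : w = w^R} is NOT regular.

The pumping lemma can be used to prove this:
After pumping, the string is no longer symmetric

The other languages are regular because they can be recognized by finite automata.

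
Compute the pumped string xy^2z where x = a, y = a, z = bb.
aaabb

Given x = 'a', y = 'a', z = 'bb' and i = 2:

xy^2z = x + y·y·...·y (2 times) + z
       = 'a' + 'a'^2 + 'bb'
       = 'a' + 'aa' + 'bb'
       = 'aaabb'

The pumped string is 'aaabb' with length 5.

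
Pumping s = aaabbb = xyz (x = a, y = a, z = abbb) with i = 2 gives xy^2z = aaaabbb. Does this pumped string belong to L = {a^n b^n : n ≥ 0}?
No

xy²z = a · aa · abbb = aaaabbb.
aaaabbb has 4 a's and 3 b's; 4 ≠ 3, so it is not in L.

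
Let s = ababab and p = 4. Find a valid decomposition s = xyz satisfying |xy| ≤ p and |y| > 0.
x = 'ab', y = 'a', z = 'bab'

For s = ababab and p = 4, one valid decomposition is:
- x = 'ab' (length 2)
- y = 'a' (length 1)
- z = 'bab' (length 3)

Verification:
- xyz = 'ab' + 'a' + 'bab' = ababab ✓
- |xy| = 3 ≤ 4 ✓
- |y| = 1 > 0 ✓

All pumping lemma constraints are satisfied.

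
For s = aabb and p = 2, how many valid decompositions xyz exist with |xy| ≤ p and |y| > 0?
3

For s = 'aabb' with pumping length p = 2:

Constraints: |xy| ≤ 2, |y| > 0

Valid decompositions (|xy| ≤ p, |y| ≥ 1):
  • x='', y='a', z='abb'
  • x='a', y='a', z='bb'
  • x='', y='aa', z='bb'

Total count: 3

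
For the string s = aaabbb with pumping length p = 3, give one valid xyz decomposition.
x = 'a', y = 'aa', z = 'bbb'

For s = aaabbb and p = 3, one valid decomposition is:
- x = 'a' (length 1)
- y = 'aa' (length 2)
- z = 'bbb' (length 3)

Verification:
- xyz = 'a' + 'aa' + 'bbb' = aaabbb ✓
- |xy| = 3 ≤ 3 ✓
- |y| = 2 > 0 ✓

All pumping lemma constraints are satisfied.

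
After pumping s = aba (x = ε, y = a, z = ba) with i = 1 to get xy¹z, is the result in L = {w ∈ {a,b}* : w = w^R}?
Yes

xy¹z = ε · a · ba = aba.
aba reversed is aba, the same string, so it is a palindrome and is in L.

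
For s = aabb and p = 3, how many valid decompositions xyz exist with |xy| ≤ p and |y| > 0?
6

For s = 'aabb' with pumping length p = 3:

Constraints: |xy| ≤ 3, |y| > 0

Valid decompositions (|xy| ≤ p, |y| ≥ 1):
  • x='', y='a', z='abb'
  • x='a', y='a', z='bb'
  • x='', y='aa', z='bb'
  • x='aa', y='b', z='b'
  • x='a', y='ab', z='b'
  • x='', y='aab', z='b'

Total count: 6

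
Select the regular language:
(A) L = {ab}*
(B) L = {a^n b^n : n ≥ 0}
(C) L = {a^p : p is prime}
(A) {ab}*

(A) L = {ab}* is regular.

This can be recognized by a finite automaton (DFA/NFA).
Regular expressions like {ab}* define regular languages.

The other choices are not regular:
- {a^p : p is prime}: After pumping, the length becomes composite
- {a^n b^n : n ≥ 0}: After pumping, the number of a's and b's become unequal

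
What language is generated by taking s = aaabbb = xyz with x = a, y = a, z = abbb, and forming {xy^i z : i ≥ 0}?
{xy^i z : i ≥ 0} = {a^(2+i) b^3 : i ≥ 0} = {aabbb, aaabbb, aaaabbb, ...}

With x = a, y = a, z = abbb: Starting with aaabbb and pumping the second 'a', we get strings with 2+i a's followed by 3 b's for i = 0, 1, 2, ...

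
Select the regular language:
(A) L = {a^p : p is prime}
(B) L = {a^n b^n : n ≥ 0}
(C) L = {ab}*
(C) {ab}*

(C) L = {ab}* is regular.

This can be recognized by a finite automaton (DFA/NFA).
Regular expressions like {ab}* define regular languages.

The other choices are not regular:
- {a^n b^n : n ≥ 0}: After pumping, the number of a's and b's become unequal
- {a^p : p is prime}: After pumping, the length becomes composite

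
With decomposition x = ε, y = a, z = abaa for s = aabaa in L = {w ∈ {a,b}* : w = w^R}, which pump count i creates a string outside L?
i = 2

xy²z = ε · aa · abaa = aaabaa; aaabaa reversed is aabaaa ≠ aaabaa, so it is not a palindrome and is not in L.
(Other choices also work, e.g. i = 0, 3; only i = 1 is guaranteed to stay in L since xy¹z = s.)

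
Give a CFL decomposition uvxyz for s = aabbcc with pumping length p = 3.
u='aa', v='b', x='b', y='c', z='c'

For s = aabbcc with pumping length p = 3:

One valid decomposition:
- u = 'aa'
- v = 'b'
- x = 'b'
- y = 'c'
- z = 'c'

Verification:
- uvxyz = 'aa' + 'b' + 'b' + 'c' + 'c' = aabbcc ✓
- |vxy| = |'bbc'| = 3 ≤ 3 ✓
- |vy| = |'bc'| = 2 > 0 ✓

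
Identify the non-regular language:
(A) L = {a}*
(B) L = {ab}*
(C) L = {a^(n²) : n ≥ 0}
(C) {a^(n²) : n ≥ 0}

(C) L = {a^(n²) : n ≥ 0} is NOT regular.

The pumping lemma can be used to prove this:
After pumping, length is no longer a perfect square

The other languages are regular because they can be recognized by finite automata.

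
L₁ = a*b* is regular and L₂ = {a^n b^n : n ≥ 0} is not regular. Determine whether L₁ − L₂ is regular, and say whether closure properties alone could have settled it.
No — L₁ − L₂ is not regular.

a*b* − {a^n b^n} = {a^n b^m : n ≠ m}. If this were regular, then its complement intersected with a*b*, namely {a^n b^n : n ≥ 0}, would be regular too (closure under complement and intersection) — contradiction. So L₁ − L₂ is not regular.

Note that the bare facts "L₁ regular, L₂ non-regular" do not settle the question by themselves: the closure of regular languages under ∪, ∩, complement and difference applies only when BOTH operands are regular. With a non-regular operand the result can come out regular or non-regular depending on the specific languages, so one has to work out L₁ − L₂ for this particular pair, as above.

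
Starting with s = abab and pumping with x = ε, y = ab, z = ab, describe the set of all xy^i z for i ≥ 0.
{xy^i z : i ≥ 0} = {(ab)^(i+1) : i ≥ 0} = {ab, abab, ababab, ...}

With x = ε, y = ab, z = ab: Pumping 'ab' gives strings of alternating a's and b's.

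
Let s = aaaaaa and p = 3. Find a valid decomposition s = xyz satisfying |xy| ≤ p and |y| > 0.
x = 'a', y = 'aa', z = 'aaa'

For s = aaaaaa and p = 3, one valid decomposition is:
- x = 'a' (length 1)
- y = 'aa' (length 2)
- z = 'aaa' (length 3)

Verification:
- xyz = 'a' + 'aa' + 'aaa' = aaaaaa ✓
- |xy| = 3 ≤ 3 ✓
- |y| = 2 > 0 ✓

All pumping lemma constraints are satisfied.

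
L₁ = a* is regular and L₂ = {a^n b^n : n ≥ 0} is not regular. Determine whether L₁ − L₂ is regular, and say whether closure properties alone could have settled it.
Yes — L₁ − L₂ is regular.

The only string of a* that lies in {a^n b^n} is ε, so L₁ − L₂ = a* − {ε} = a⁺ = aa*, which is regular.

Note that the bare facts "L₁ regular, L₂ non-regular" do not settle the question by themselves: the closure of regular languages under ∪, ∩, complement and difference applies only when BOTH operands are regular. With a non-regular operand the result can come out regular or non-regular depending on the specific languages, so one has to work out L₁ − L₂ for this particular pair, as above.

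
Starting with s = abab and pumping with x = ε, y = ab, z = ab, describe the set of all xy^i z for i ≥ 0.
{xy^i z : i ≥ 0} = {(ab)^(i+1) : i ≥ 0} = {ab, abab, ababab, ...}

With x = ε, y = ab, z = ab: Pumping 'ab' gives strings of alternating a's and b's.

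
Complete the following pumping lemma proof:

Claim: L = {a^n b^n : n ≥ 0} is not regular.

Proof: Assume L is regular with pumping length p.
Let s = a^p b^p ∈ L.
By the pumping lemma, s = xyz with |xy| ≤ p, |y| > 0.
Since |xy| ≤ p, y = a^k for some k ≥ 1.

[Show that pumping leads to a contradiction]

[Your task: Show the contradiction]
Consider xy²z = a^(p+k) b^p.

Since k ≥ 1, we have p + k > p.
So xy²z has more a's than b's: (p+k) a's vs p b's.
This means xy²z ∉ L because a^n b^n requires equal counts.

This contradicts the pumping lemma which states xy²z ∈ L.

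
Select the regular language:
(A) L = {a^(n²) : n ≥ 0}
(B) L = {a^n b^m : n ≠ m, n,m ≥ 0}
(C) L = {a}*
(C) {a}*

(C) L = {a}* is regular.

This can be recognized by a finite automaton (DFA/NFA).
Regular expressions like {a}* define regular languages.

The other choices are not regular:
- {a^(n²) : n ≥ 0}: After pumping, length is no longer a perfect square
- {a^n b^m : n ≠ m, n,m ≥ 0}: After pumping a's, we can make n = m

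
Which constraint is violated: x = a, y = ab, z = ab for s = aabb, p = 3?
Violated: xyz = s

The decomposition x = a, y = ab, z = ab for s = aabb with p = 3
violates the constraint: xyz = s

xyz = 'a' + 'ab' + 'ab' = 'aabab' ≠ 'aabb' = s. The decomposition doesn't reconstruct s.

Pumping lemma constraints:
1. xyz = s (decomposition is valid)
2. |xy| ≤ p
3. |y| > 0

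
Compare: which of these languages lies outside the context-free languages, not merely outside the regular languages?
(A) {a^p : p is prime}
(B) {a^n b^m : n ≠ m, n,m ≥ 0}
(A) {a^p : p is prime}

(A) {a^p : p is prime} requires the CFL pumping lemma.

- {a^n b^m : n ≠ m, n,m ≥ 0} is context-free (but not regular)
  • Can be shown non-regular with the regular pumping lemma
  • After pumping a's, we can make n = m

- {a^p : p is prime} is NOT context-free
  • Requires the CFL pumping lemma to prove
  • The CFL pumping lemma also fails because prime gaps are unbounded

The CFL pumping lemma is "stronger" in that it can prove non-membership
in the larger class of context-free languages.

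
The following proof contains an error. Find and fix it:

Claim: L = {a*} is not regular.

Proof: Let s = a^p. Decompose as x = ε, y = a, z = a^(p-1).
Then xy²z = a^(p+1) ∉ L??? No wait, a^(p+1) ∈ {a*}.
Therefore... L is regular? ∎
Error: The proof attempts to show a*  is not regular, but a* IS regular!

Correction: a* is a regular language (recognized by a simple DFA with one accepting state and self-loop on 'a'). The pumping lemma can only prove non-regularity, not regularity. For regular languages, pumping always works.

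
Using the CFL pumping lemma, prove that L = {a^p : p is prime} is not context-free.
Assume for contradiction that L is context-free, and let p ≥ 1 be the pumping length given by the pumping lemma for CFLs.
Choose a prime q with q ≥ p and let s = a^q. Then s ∈ L and |s| = q ≥ p.
By the CFL pumping lemma, s = uvxyz for some u, v, x, y, z with |vxy| ≤ p, |vy| ≥ 1, and uv^i xy^i z ∈ L for every i ≥ 0.
All symbols are a's, so only lengths matter: let k = |vy|, with 1 ≤ k ≤ p. Then |uv^i xy^i z| = q + (i − 1)k.

Take i = q + 1: the length is q + qk = q(k + 1).
Both factors satisfy q ≥ 2 and k + 1 ≥ 2, so q(k + 1) is composite and uv^(q+1) xy^(q+1) z ∉ L.

This contradicts the CFL pumping lemma, which requires uv^i xy^i z ∈ L for all i ≥ 0.
Hence L = {a^p : p is prime} is not context-free. ∎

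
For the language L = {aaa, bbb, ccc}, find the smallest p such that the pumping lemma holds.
p = 4

For a finite language L, the pumping lemma holds vacuously if p > max|s| for s ∈ L.

The longest string in L = {aaa, bbb, ccc} has length 3.
If p = 4, then no string s ∈ L has |s| ≥ p, so the condition is vacuously true.

The minimum pumping length is p = 4.

Why no smaller p works: for any p ≤ 3, the longest string s ∈ L has |s| = 3 ≥ p, so it would
have to be pumpable; but pumping up (i = 2, 3, ...) produces ever longer strings, which cannot all lie in the
finite language L. So the pumping property fails for every p ≤ 3.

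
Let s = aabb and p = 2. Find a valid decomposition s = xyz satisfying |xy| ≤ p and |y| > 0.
x = 'a', y = 'a', z = 'bb'

For s = aabb and p = 2, one valid decomposition is:
- x = 'a' (length 1)
- y = 'a' (length 1)
- z = 'bb' (length 2)

Verification:
- xyz = 'a' + 'a' + 'bb' = aabb ✓
- |xy| = 2 ≤ 2 ✓
- |y| = 1 > 0 ✓

All pumping lemma constraints are satisfied.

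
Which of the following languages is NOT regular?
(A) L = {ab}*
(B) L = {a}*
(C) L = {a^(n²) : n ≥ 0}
(C) {a^(n²) : n ≥ 0}

(C) L = {a^(n²) : n ≥ 0} is NOT regular.

The pumping lemma can be used to prove this:
After pumping, length is no longer a perfect square

The other languages are regular because they can be recognized by finite automata.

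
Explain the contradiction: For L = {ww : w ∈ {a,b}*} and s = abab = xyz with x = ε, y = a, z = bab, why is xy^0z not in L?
xy⁰z = bab ∉ L

Pumping with i = 0 replaces y = a by y⁰ = ε:
- Original: s = xyz = abab; abab splits into halves ab · ab, which are equal, so it is in L (w = ab)
- Pumped: xy⁰z = ε · ε · bab = bab
- bab has odd length 3, so it cannot be written as ww and is not in L

The pumping lemma would require xy⁰z ∈ L, so this decomposition yields a contradiction.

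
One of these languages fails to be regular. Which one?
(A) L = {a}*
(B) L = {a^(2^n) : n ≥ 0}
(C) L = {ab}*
(B) {a^(2^n) : n ≥ 0}

(B) L = {a^(2^n) : n ≥ 0} is NOT regular.

The pumping lemma can be used to prove this:
After pumping, length is no longer a power of 2

The other languages are regular because they can be recognized by finite automata.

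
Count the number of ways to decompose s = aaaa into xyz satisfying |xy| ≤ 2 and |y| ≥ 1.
3

For s = 'aaaa' with pumping length p = 2:

Constraints: |xy| ≤ 2, |y| > 0

Valid decompositions (|xy| ≤ p, |y| ≥ 1):
  • x='', y='a', z='aaa'
  • x='a', y='a', z='aa'
  • x='', y='aa', z='aa'

Total count: 3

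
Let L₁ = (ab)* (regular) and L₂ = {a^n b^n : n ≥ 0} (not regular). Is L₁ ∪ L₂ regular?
No — L₁ ∪ L₂ is not regular.

Let U = (ab)* ∪ {a^n b^n}. If U were regular, then U ∩ aa*bb* would be regular (closure under intersection with a regular language). But (ab)* ∩ aa*bb* = {ab} and {a^n b^n} ∩ aa*bb* = {a^n b^n : n ≥ 1}, so U ∩ aa*bb* = {a^n b^n : n ≥ 1}, which is not regular. Hence U is not regular.

Note that the bare facts "L₁ regular, L₂ non-regular" do not settle the question by themselves: the closure of regular languages under ∪, ∩, complement and difference applies only when BOTH operands are regular. With a non-regular operand the result can come out regular or non-regular depending on the specific languages, so one has to work out L₁ ∪ L₂ for this particular pair, as above.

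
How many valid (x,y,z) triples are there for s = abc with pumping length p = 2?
3

For s = 'abc' with pumping length p = 2:

Constraints: |xy| ≤ 2, |y| > 0

Valid decompositions (|xy| ≤ p, |y| ≥ 1):
  • x='', y='a', z='bc'
  • x='a', y='b', z='c'
  • x='', y='ab', z='c'

Total count: 3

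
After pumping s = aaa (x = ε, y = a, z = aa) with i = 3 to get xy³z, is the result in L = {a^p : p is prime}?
Yes

xy³z = ε · aaa · aa = aaaaa.
aaaaa has length 5, which is prime, so it is in L.
(A single pumped string landing in L is not a contradiction by itself; a non-regularity proof needs some i for which xy^i z ∉ L, for every admissible decomposition.)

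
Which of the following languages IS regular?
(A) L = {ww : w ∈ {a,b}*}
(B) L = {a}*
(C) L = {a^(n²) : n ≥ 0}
(B) {a}*

(B) L = {a}* is regular.

This can be recognized by a finite automaton (DFA/NFA).
Regular expressions like {a}* define regular languages.

The other choices are not regular:
- {ww : w ∈ {a,b}*}: After pumping, the two halves no longer match
- {a^(n²) : n ≥ 0}: After pumping, length is no longer a perfect square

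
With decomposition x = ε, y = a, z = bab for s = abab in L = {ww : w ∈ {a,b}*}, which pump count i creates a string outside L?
i = 2

xy²z = ε · aa · bab = aabab; aabab has odd length 5, so it cannot be written as ww and is not in L.
(Other choices also work, e.g. i = 0, 3; only i = 1 is guaranteed to stay in L since xy¹z = s.)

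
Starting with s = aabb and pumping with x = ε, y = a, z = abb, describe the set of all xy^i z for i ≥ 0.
{xy^i z : i ≥ 0} = {a^(i+1) b^2 : i ≥ 0} = {abb, aabb, aaabb, ...}

With x = ε, y = a, z = abb: Starting with aabb and pumping the first 'a' (z = abb keeps the second 'a'), we get strings with i+1 a's followed by 2 b's for i = 0, 1, 2, ...; note bb is not produced because z always contributes one a.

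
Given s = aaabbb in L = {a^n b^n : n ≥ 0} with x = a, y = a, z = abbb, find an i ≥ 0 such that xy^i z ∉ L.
i = 3

xy³z = a · aaa · abbb = aaaaabbb; aaaaabbb has 5 a's and 3 b's; 5 ≠ 3, so it is not in L.
(Other choices also work, e.g. i = 0, 2; only i = 1 is guaranteed to stay in L since xy¹z = s.)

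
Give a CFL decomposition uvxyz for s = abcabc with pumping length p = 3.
u='ab', v='c', x='a', y='b', z='c'

For s = abcabc with pumping length p = 3:

One valid decomposition:
- u = 'ab'
- v = 'c'
- x = 'a'
- y = 'b'
- z = 'c'

Verification:
- uvxyz = 'ab' + 'c' + 'a' + 'b' + 'c' = abcabc ✓
- |vxy| = |'cab'| = 3 ≤ 3 ✓
- |vy| = |'cb'| = 2 > 0 ✓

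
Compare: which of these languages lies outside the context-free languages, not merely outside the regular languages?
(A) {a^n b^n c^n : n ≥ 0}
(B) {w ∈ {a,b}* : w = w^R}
(A) {a^n b^n c^n : n ≥ 0}

(A) {a^n b^n c^n : n ≥ 0} requires the CFL pumping lemma.

- {w ∈ {a,b}* : w = w^R} is context-free (but not regular)
  • Can be shown non-regular with the regular pumping lemma
  • After pumping, the string is no longer symmetric

- {a^n b^n c^n : n ≥ 0} is NOT context-free
  • Requires the CFL pumping lemma to prove
  • Cannot maintain three equal counts simultaneously

The CFL pumping lemma is "stronger" in that it can prove non-membership
in the larger class of context-free languages.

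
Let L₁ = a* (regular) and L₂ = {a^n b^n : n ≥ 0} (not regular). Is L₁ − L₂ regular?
Yes — L₁ − L₂ is regular.

The only string of a* that lies in {a^n b^n} is ε, so L₁ − L₂ = a* − {ε} = a⁺ = aa*, which is regular.

Note that the bare facts "L₁ regular, L₂ non-regular" do not settle the question by themselves: the closure of regular languages under ∪, ∩, complement and difference applies only when BOTH operands are regular. With a non-regular operand the result can come out regular or non-regular depending on the specific languages, so one has to work out L₁ − L₂ for this particular pair, as above.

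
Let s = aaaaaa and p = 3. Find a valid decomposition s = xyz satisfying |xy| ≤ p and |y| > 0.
x = 'a', y = 'aa', z = 'aaa'

For s = aaaaaa and p = 3, one valid decomposition is:
- x = 'a' (length 1)
- y = 'aa' (length 2)
- z = 'aaa' (length 3)

Verification:
- xyz = 'a' + 'aa' + 'aaa' = aaaaaa ✓
- |xy| = 3 ≤ 3 ✓
- |y| = 2 > 0 ✓

All pumping lemma constraints are satisfied.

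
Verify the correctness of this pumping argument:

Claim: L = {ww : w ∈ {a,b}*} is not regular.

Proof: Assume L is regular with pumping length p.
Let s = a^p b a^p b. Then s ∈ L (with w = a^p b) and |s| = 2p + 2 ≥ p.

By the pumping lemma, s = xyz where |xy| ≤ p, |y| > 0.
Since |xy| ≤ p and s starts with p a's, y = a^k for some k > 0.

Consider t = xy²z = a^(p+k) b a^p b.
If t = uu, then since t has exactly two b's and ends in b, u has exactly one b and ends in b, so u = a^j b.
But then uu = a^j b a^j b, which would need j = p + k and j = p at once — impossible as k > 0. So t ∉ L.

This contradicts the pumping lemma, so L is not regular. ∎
The proof is correct.

This proof is valid because:
1. s = a^p b a^p b is in L and is chosen in terms of p, so |s| ≥ p holds for every p
2. The decomposition analysis is correct: |xy| ≤ p forces y to lie inside the leading a's
3. The contradiction is valid: the argument shows a^(p+k) b a^p b cannot be split into two equal halves
4. The conclusion follows logically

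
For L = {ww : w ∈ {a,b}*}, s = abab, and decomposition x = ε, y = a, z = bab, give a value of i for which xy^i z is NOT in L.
i = 0

xy⁰z = ε · ε · bab = bab; bab has odd length 3, so it cannot be written as ww and is not in L.
(Other choices also work, e.g. i = 2, 3; only i = 1 is guaranteed to stay in L since xy¹z = s.)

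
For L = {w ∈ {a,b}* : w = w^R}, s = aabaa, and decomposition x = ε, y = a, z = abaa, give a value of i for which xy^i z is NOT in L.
i = 0

xy⁰z = ε · ε · abaa = abaa; abaa reversed is aaba ≠ abaa, so it is not a palindrome and is not in L.
(Other choices also work, e.g. i = 2, 3; only i = 1 is guaranteed to stay in L since xy¹z = s.)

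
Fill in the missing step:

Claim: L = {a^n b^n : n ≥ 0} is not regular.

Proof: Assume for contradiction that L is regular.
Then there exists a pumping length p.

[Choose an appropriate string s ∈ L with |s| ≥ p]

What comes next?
s = a^p b^p

This string is in L (has equal a's and b's) and has length 2p ≥ p.
Any decomposition xyz with |xy| ≤ p means y consists only of a's,
so pumping will unbalance the counts.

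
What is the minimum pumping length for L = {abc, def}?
p = 4

For a finite language L, the pumping lemma holds vacuously if p > max|s| for s ∈ L.

The longest string in L = {abc, def} has length 3.
If p = 4, then no string s ∈ L has |s| ≥ p, so the condition is vacuously true.

The minimum pumping length is p = 4.

Why no smaller p works: for any p ≤ 3, the longest string s ∈ L has |s| = 3 ≥ p, so it would
have to be pumpable; but pumping up (i = 2, 3, ...) produces ever longer strings, which cannot all lie in the
finite language L. So the pumping property fails for every p ≤ 3.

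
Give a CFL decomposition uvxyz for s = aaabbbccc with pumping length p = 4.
u='aa', v='a', x='bb', y='b', z='ccc'

For s = aaabbbccc with pumping length p = 4:

One valid decomposition:
- u = 'aa'
- v = 'a'
- x = 'bb'
- y = 'b'
- z = 'ccc'

Verification:
- uvxyz = 'aa' + 'a' + 'bb' + 'b' + 'ccc' = aaabbbccc ✓
- |vxy| = |'abbb'| = 4 ≤ 4 ✓
- |vy| = |'ab'| = 2 > 0 ✓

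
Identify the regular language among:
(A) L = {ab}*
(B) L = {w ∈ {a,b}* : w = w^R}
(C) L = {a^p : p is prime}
(A) {ab}*

(A) L = {ab}* is regular.

This can be recognized by a finite automaton (DFA/NFA).
Regular expressions like {ab}* define regular languages.

The other choices are not regular:
- {a^p : p is prime}: After pumping, the length becomes composite
- {w ∈ {a,b}* : w = w^R}: After pumping, the string is no longer symmetric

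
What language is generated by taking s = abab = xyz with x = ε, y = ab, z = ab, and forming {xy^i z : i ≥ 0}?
{xy^i z : i ≥ 0} = {(ab)^(i+1) : i ≥ 0} = {ab, abab, ababab, ...}

With x = ε, y = ab, z = ab: Pumping 'ab' gives strings of alternating a's and b's.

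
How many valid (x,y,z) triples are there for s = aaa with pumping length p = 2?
3

For s = 'aaa' with pumping length p = 2:

Constraints: |xy| ≤ 2, |y| > 0

Valid decompositions (|xy| ≤ p, |y| ≥ 1):
  • x='', y='a', z='aa'
  • x='a', y='a', z='a'
  • x='', y='aa', z='a'

Total count: 3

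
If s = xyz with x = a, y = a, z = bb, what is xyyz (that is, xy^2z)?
aaabb

Given x = 'a', y = 'a', z = 'bb' and i = 2:

xy^2z = x + y·y·...·y (2 times) + z
       = 'a' + 'a'^2 + 'bb'
       = 'a' + 'aa' + 'bb'
       = 'aaabb'

The pumped string is 'aaabb' with length 5.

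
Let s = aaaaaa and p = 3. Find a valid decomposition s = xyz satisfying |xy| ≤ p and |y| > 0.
x = '', y = 'aa', z = 'aaaa'

For s = aaaaaa and p = 3, one valid decomposition is:
- x = '' (length 0)
- y = 'aa' (length 2)
- z = 'aaaa' (length 4)

Verification:
- xyz = '' + 'aa' + 'aaaa' = aaaaaa ✓
- |xy| = 2 ≤ 3 ✓
- |y| = 2 > 0 ✓

All pumping lemma constraints are satisfied.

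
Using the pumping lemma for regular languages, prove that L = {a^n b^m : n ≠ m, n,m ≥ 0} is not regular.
Assume for contradiction that L is regular, and let p ≥ 1 be the pumping length given by the pumping lemma.
Choose s = a^p b^(p + p!). Then s ∈ L because p ≠ p + p! (as p! ≥ 1), and |s| ≥ p.
By the pumping lemma, s = xyz for some x, y, z with |xy| ≤ p, |y| ≥ 1, and xy^i z ∈ L for every i ≥ 0.
Since |xy| ≤ p and the first p symbols of s are all a's, y = a^k for some k with 1 ≤ k ≤ p.
For every i ≥ 0, xy^i z = a^(p + (i − 1)k) b^(p + p!).

Because 1 ≤ k ≤ p, k divides p!. Let t = p!/k (a positive integer) and take i = t + 1.
Then the number of a's is p + tk = p + p!, which equals the number of b's.
So xy^(t+1) z = a^(p + p!) b^(p + p!) has equally many a's and b's and is NOT in L.

This contradicts the pumping lemma, which requires xy^i z ∈ L for all i ≥ 0.
Hence L = {a^n b^m : n ≠ m, n,m ≥ 0} is not regular. ∎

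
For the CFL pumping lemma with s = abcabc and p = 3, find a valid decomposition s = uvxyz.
u='ab', v='c', x='a', y='b', z='c'

For s = abcabc with pumping length p = 3:

One valid decomposition:
- u = 'ab'
- v = 'c'
- x = 'a'
- y = 'b'
- z = 'c'

Verification:
- uvxyz = 'ab' + 'c' + 'a' + 'b' + 'c' = abcabc ✓
- |vxy| = |'cab'| = 3 ≤ 3 ✓
- |vy| = |'cb'| = 2 > 0 ✓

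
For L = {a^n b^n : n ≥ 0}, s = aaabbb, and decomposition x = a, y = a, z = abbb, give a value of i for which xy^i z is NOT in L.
i = 0

xy⁰z = a · ε · abbb = aabbb; aabbb has 2 a's and 3 b's; 2 ≠ 3, so it is not in L.
(Other choices also work, e.g. i = 2, 3; only i = 1 is guaranteed to stay in L since xy¹z = s.)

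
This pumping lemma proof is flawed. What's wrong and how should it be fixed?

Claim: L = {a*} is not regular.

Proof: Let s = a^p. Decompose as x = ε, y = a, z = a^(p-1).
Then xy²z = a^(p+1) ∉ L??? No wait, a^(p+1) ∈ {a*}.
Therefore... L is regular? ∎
Error: The proof attempts to show a*  is not regular, but a* IS regular!

Correction: a* is a regular language (recognized by a simple DFA with one accepting state and self-loop on 'a'). The pumping lemma can only prove non-regularity, not regularity. For regular languages, pumping always works.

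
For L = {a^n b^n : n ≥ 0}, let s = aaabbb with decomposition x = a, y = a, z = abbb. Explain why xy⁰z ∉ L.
xy⁰z = aabbb ∉ L

Pumping with i = 0 replaces y = a by y⁰ = ε:
- Original: s = xyz = aaabbb; aaabbb = a^3 b^3 has equal counts (3 = 3), so it is in L
- Pumped: xy⁰z = a · ε · abbb = aabbb
- aabbb has 2 a's and 3 b's; 2 ≠ 3, so it is not in L

The pumping lemma would require xy⁰z ∈ L, so this decomposition yields a contradiction.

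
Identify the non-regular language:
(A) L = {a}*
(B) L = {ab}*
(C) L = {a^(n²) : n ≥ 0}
(C) {a^(n²) : n ≥ 0}

(C) L = {a^(n²) : n ≥ 0} is NOT regular.

The pumping lemma can be used to prove this:
After pumping, length is no longer a perfect square

The other languages are regular because they can be recognized by finite automata.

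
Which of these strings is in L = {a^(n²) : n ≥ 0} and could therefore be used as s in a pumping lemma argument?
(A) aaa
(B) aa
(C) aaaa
(C) aaaa

The pumping lemma is applied to a string s that lies in L, so first check membership of each option:
- (A) aaa has length 3, strictly between 1² = 1 and 2² = 4, so it is not in L ✗
- (B) aa has length 2, strictly between 1² = 1 and 2² = 4, so it is not in L ✗
- (C) aaaa has length 4 = 2², a perfect square, so it is in L ✓

Only (C) aaaa is in L, so it is the only candidate that could play the role of s.
(In a complete proof one picks s in terms of the pumping length p so that |s| ≥ p is guaranteed; a fixed string like aaaa illustrates the shape of such an s.)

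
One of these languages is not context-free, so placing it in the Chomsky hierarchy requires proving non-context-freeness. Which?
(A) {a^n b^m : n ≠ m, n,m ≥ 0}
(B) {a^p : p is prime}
(B) {a^p : p is prime}

(B) {a^p : p is prime} requires the CFL pumping lemma.

- {a^n b^m : n ≠ m, n,m ≥ 0} is context-free (but not regular)
  • Can be shown non-regular with the regular pumping lemma
  • After pumping a's, we can make n = m

- {a^p : p is prime} is NOT context-free
  • Requires the CFL pumping lemma to prove
  • The CFL pumping lemma also fails because prime gaps are unbounded

The CFL pumping lemma is "stronger" in that it can prove non-membership
in the larger class of context-free languages.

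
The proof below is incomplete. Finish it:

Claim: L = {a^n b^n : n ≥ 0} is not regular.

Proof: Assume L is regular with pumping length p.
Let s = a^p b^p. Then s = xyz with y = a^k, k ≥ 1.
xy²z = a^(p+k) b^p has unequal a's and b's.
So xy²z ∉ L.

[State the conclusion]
This contradicts the pumping lemma for regular languages,
which guarantees xy^i z ∈ L for all i ≥ 0.

Since our assumption that L is regular leads to a contradiction,
we conclude that L = {a^n b^n : n ≥ 0} is NOT regular. ∎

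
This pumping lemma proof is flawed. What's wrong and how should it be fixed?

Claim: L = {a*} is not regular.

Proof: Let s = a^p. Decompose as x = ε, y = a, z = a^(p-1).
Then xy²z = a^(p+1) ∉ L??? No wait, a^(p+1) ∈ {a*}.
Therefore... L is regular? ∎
Error: The proof attempts to show a*  is not regular, but a* IS regular!

Correction: a* is a regular language (recognized by a simple DFA with one accepting state and self-loop on 'a'). The pumping lemma can only prove non-regularity, not regularity. For regular languages, pumping always works.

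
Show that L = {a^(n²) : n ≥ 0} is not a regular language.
Assume for contradiction that L is regular, and let p ≥ 1 be the pumping length given by the pumping lemma.
Choose s = a^(p²). Then s ∈ L and |s| = p² ≥ p.
By the pumping lemma, s = xyz for some x, y, z with |xy| ≤ p, |y| ≥ 1, and xy^i z ∈ L for every i ≥ 0.
Here y = a^k for some k with 1 ≤ k ≤ |xy| ≤ p.

Take i = 2: |xy²z| = p² + k.
Now p² < p² + k ≤ p² + p < p² + 2p + 1 = (p + 1)².
So |xy²z| lies strictly between the consecutive squares p² and (p + 1)², hence is not a perfect square, and xy²z ∉ L.

This contradicts the pumping lemma, which requires xy^i z ∈ L for all i ≥ 0.
Hence L = {a^(n²) : n ≥ 0} is not regular. ∎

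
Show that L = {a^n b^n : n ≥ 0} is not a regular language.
Assume for contradiction that L is regular, and let p ≥ 1 be the pumping length given by the pumping lemma.
Choose s = a^p b^p. Then s ∈ L and |s| = 2p ≥ p.
By the pumping lemma, s = xyz for some x, y, z with |xy| ≤ p, |y| ≥ 1, and xy^i z ∈ L for every i ≥ 0.
Since |xy| ≤ p and the first p symbols of s are all a's, we must have y = a^k for some k with 1 ≤ k ≤ p.

Take i = 2: xy²z = a^(p + k) b^p.
This string has p + k a's but p b's, and p + k > p because k ≥ 1. So xy²z ∉ L.

This contradicts the pumping lemma, which requires xy^i z ∈ L for all i ≥ 0.
Hence L = {a^n b^n : n ≥ 0} is not regular. ∎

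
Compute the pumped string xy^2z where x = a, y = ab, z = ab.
aababab

Given x = 'a', y = 'ab', z = 'ab' and i = 2:

xy^2z = x + y·y·...·y (2 times) + z
       = 'a' + 'ab'^2 + 'ab'
       = 'a' + 'abab' + 'ab'
       = 'aababab'

The pumped string is 'aababab' with length 7.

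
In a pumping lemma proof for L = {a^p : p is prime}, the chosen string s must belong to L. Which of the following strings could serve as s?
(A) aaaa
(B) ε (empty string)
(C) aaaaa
(C) aaaaa

The pumping lemma is applied to a string s that lies in L, so first check membership of each option:
- (A) aaaa has length 4 = 2 × 2, which is not prime, so it is not in L ✗
- (B) ε has length 0, which is not prime, so it is not in L ✗
- (C) aaaaa has length 5, which is prime, so it is in L ✓

Only (C) aaaaa is in L, so it is the only candidate that could play the role of s.
(In a complete proof one picks s in terms of the pumping length p so that |s| ≥ p is guaranteed; a fixed string like aaaaa illustrates the shape of such an s.)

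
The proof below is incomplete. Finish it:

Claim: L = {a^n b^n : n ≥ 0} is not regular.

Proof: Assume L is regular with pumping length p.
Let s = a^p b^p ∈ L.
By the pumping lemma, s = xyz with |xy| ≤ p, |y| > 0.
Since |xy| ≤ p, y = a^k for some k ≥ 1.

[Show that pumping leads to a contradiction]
Consider xy²z = a^(p+k) b^p.

Since k ≥ 1, we have p + k > p.
So xy²z has more a's than b's: (p+k) a's vs p b's.
This means xy²z ∉ L because a^n b^n requires equal counts.

This contradicts the pumping lemma which states xy²z ∈ L.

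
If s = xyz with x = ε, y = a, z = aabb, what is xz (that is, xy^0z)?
aabb

Given x = '', y = 'a', z = 'aabb' and i = 0:

xy^0z = x + y·y·...·y (0 times) + z
       = '' + 'a'^0 + 'aabb'
       = '' + '' + 'aabb'
       = 'aabb'

The pumped string is 'aabb' with length 4.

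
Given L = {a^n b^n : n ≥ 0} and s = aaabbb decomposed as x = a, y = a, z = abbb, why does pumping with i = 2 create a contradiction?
xy²z = aaaabbb ∉ L

Pumping with i = 2 replaces y = a by y² = aa:
- Original: s = xyz = aaabbb; aaabbb = a^3 b^3 has equal counts (3 = 3), so it is in L
- Pumped: xy²z = a · aa · abbb = aaaabbb
- aaaabbb has 4 a's and 3 b's; 4 ≠ 3, so it is not in L

The pumping lemma would require xy²z ∈ L, so this decomposition yields a contradiction.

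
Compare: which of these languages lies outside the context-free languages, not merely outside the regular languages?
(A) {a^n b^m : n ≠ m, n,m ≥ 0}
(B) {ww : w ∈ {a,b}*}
(B) {ww : w ∈ {a,b}*}

(B) {ww : w ∈ {a,b}*} requires the CFL pumping lemma.

- {a^n b^m : n ≠ m, n,m ≥ 0} is context-free (but not regular)
  • Can be shown non-regular with the regular pumping lemma
  • After pumping a's, we can make n = m

- {ww : w ∈ {a,b}*} is NOT context-free
  • Requires the CFL pumping lemma to prove
  • Even a PDA cannot compare two arbitrary halves symbol by symbol; CFL pumping on a^p b^p a^p b^p fails

The CFL pumping lemma is "stronger" in that it can prove non-membership
in the larger class of context-free languages.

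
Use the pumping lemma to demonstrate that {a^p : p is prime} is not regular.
Assume for contradiction that L is regular, and let p ≥ 1 be the pumping length given by the pumping lemma.
Choose a prime q with q ≥ p (one exists because there are infinitely many primes) and let s = a^q. Then s ∈ L and |s| = q ≥ p.
By the pumping lemma, s = xyz for some x, y, z with |xy| ≤ p, |y| ≥ 1, and xy^i z ∈ L for every i ≥ 0.
Here y = a^k for some k with 1 ≤ k ≤ p, and xy^i z = a^(q + (i − 1)k) for every i ≥ 0.

Take i = q + 1: |xy^(q+1) z| = q + qk = q(k + 1).
Both factors satisfy q ≥ 2 and k + 1 ≥ 2, so q(k + 1) is composite, and xy^(q+1) z ∉ L.

This contradicts the pumping lemma, which requires xy^i z ∈ L for all i ≥ 0.
Hence L = {a^p : p is prime} is not regular. ∎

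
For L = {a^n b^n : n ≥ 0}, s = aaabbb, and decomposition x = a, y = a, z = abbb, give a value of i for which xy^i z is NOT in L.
i = 3

xy³z = a · aaa · abbb = aaaaabbb; aaaaabbb has 5 a's and 3 b's; 5 ≠ 3, so it is not in L.
(Other choices also work, e.g. i = 0, 2; only i = 1 is guaranteed to stay in L since xy¹z = s.)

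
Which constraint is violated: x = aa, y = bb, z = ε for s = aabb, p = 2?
Violated: |xy| ≤ p

The decomposition x = aa, y = bb, z = ε for s = aabb with p = 2
violates the constraint: |xy| ≤ p

|xy| = |aabb| = 4 > 2 = p. The decomposition puts too many characters in xy.

Pumping lemma constraints:
1. xyz = s (decomposition is valid)
2. |xy| ≤ p
3. |y| > 0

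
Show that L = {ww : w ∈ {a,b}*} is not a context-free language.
Assume for contradiction that L is context-free, and let p ≥ 1 be the pumping length given by the pumping lemma for CFLs.
Choose s = a^p b^p a^p b^p. Then s ∈ L (take w = a^p b^p) and |s| = 4p ≥ p.
By the CFL pumping lemma, s = uvxyz for some u, v, x, y, z with |vxy| ≤ p, |vy| ≥ 1, and uv^i xy^i z ∈ L for every i ≥ 0.

Write s as four blocks A₁ B₁ A₂ B₂ with A₁ = A₂ = a^p and B₁ = B₂ = b^p. Since |vxy| ≤ p, the window vxy lies inside at most two adjacent blocks. Take i = 0 and let t = uxz, so |t| = 4p − |vy| with 1 ≤ |vy| ≤ p. If |t| is odd, t ∉ L immediately, so assume |vy| is even (hence |vy| ≥ 2) and |t|/2 = 2p − |vy|/2, which satisfies p ≤ |t|/2 ≤ 2p − 1.

Case 1 (vxy inside A₁B₁): t = a^(p−j) b^(p−l) a^p b^p with j + l = |vy|. The second half of t has length < 2p, so it is a suffix of the trailing a^p b^p and ends in b; the first half is a^(p−j) b^(p−l) a^((j+l)/2), which ends in a because (j+l)/2 ≥ 1. The halves differ, so t ∉ L.

Case 2 (vxy inside B₁A₂, straddling the middle): t = a^p b^(p−j) a^(p−l) b^p with j + l = |vy|. If t = ww, then w is a prefix of t of length ≥ p, so w begins with a^p; and w is a suffix of t of length ≥ p, so w ends with b^p. That forces |w| ≥ 2p, contradicting |w| = |t|/2 ≤ 2p − 1. So t ∉ L.

Case 3 (vxy inside A₂B₂): t = a^p b^p a^(p−j) b^(p−l) with j + l = |vy|. The first half of t is a prefix of a^p b^p, so it begins with a; the second half is b^((j+l)/2) a^(p−j) b^(p−l), which begins with b. The halves differ, so t ∉ L.

In every case uv⁰xy⁰z = uxz ∉ L.

This contradicts the CFL pumping lemma, which requires uv^i xy^i z ∈ L for all i ≥ 0.
Hence L = {ww : w ∈ {a,b}*} is not context-free. ∎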